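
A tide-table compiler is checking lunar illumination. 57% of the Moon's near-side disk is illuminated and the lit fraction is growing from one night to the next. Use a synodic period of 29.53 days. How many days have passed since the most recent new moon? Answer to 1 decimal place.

Invert f = (1 − cos θ)/2 to get cos θ = 1 − 2(0.57) = -0.140, hence θ₀ = arccos -0.140 = 98.0°.
Waxing ⇒ before full, so θ = 98.0°.
Age = 29.53 × 98.0°/360° ≈ 8.04 days.

8.0 days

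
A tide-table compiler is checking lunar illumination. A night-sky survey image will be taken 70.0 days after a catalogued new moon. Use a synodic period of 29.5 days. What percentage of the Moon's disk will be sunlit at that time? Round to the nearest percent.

85%

Reduce mod P: 70.0 − 2×29.5 = 11.00 d into the current lunation.
The Moon has covered 11.00/29.5 of its cycle, so θ ≈ 360° × 11.00/29.5 = 134.2°.
Illuminated fraction = (1 − cos 134.2°)/2 = (1 − (-0.698))/2 ≈ 0.849, so 85%.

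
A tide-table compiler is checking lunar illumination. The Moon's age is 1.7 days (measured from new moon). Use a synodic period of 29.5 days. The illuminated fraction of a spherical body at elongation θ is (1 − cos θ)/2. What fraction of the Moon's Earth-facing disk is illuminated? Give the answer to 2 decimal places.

Phase angle: θ = 360°·(1.7 d)/(29.5 d) = 20.7°.
cos 20.7° = 0.935, so f = (1 − 0.935)/2 = 0.032.

0.03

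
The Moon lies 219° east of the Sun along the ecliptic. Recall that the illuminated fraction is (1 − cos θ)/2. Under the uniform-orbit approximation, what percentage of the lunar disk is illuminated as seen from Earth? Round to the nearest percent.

89%

cos 219° = (-0.777), so f = (1 − (-0.777))/2 = 0.889, i.e. 89%.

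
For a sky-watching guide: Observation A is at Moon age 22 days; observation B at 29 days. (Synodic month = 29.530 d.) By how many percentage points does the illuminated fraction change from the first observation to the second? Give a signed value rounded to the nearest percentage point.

-51 percentage points

θ₁ = 360° × 22/29.530 = 268.2°, f₁ = (1 − cos θ₁)/2 = 0.516.
θ₂ = 360° × 29/29.530 = 353.5°, f₂ = (1 − cos θ₂)/2 = 0.003.
Change = f₂ − f₁ = -0.513 → -51 percentage points.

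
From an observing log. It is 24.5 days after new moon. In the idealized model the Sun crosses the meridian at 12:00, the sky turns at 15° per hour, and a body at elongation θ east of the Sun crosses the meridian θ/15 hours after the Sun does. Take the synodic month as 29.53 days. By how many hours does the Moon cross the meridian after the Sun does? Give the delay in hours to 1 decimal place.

Elongation θ = 360° × 24.5/29.53 ≈ 298.7°.
Delay after the Sun = 298.7° / (15°/h) ≈ 19.91 h.
So the Moon crosses the meridian 19.91 h after the Sun.

19.9 h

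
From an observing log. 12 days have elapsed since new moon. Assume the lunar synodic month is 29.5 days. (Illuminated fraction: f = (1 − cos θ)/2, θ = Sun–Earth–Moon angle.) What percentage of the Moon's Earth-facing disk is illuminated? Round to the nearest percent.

92%

The Moon has covered 12/29.5 of its cycle, so θ ≈ 360° × 12/29.5 = 146.4°.
Illuminated fraction = (1 − cos 146.4°)/2 = (1 − (-0.833))/2 ≈ 0.917, so 92%.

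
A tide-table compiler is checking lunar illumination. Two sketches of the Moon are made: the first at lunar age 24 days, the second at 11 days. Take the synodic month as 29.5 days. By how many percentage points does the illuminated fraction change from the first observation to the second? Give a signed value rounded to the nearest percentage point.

+54 pp

First observation: θ = 360°·24/29.5 = 292.9°, so f = 0.306.
Second observation: θ = 134.2°, f = 0.849.
Δf = 0.849 − 0.306 = +0.543, i.e. +54 pp.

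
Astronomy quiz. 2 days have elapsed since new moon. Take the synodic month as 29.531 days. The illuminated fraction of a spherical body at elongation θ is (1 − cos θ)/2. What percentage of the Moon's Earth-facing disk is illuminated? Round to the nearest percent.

Elongation θ = 360° × 2/29.531 ≈ 24.4°.
Illuminated fraction = (1 − cos 24.4°)/2 = (1 − 0.911)/2 ≈ 0.045, so 4%.

4%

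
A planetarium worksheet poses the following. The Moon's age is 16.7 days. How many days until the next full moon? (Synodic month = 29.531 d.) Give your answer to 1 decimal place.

Full moon is 0.5 of the way through the cycle: age 0.5 × 29.531 = 14.765 d.
This lunation's full moon (14.765 d) has passed, so add one period: 44.296 − 16.7 = 27.596 days.

27.6 days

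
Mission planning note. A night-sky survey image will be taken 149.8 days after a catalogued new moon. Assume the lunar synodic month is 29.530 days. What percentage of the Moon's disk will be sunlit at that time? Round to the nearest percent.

5%

Reduce mod P: 149.8 − 5×29.530 = 2.15 d into the current lunation.
The Moon has covered 2.15/29.530 of its cycle, so θ ≈ 360° × 2.15/29.530 = 26.2°.
With cos θ = 0.897, the lit fraction is (1 − 0.897)/2 ≈ 0.051, so 5%.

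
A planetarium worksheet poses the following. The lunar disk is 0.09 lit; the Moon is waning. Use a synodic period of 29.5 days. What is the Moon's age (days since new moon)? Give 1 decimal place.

26.6 days

From f = (1 − cos θ)/2: cos θ = 1 − 2×0.09 = 0.820; arccos → 34.9°.
Waning ⇒ past full, so θ = 360° − 34.9° = 325.1°.
That fraction of the synodic month is 325.1/360 × 29.5 d ≈ 26.64 d.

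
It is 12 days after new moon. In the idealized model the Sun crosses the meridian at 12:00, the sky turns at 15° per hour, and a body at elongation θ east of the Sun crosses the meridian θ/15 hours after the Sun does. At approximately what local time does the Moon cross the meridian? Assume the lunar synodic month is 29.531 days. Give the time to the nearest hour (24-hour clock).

22:00

Phase angle: θ = 360°·(12 d)/(29.531 d) = 146.3°.
At 15° of sky rotation per hour, 146.3° corresponds to a 9.75 h lag.
12:00 + 9.75 h ≈ 21:45 → 22:00 to the nearest hour.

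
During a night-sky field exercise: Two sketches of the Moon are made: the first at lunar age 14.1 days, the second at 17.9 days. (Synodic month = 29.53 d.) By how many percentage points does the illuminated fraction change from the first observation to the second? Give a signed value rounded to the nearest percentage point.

θ₁ = 360° × 14.1/29.53 = 171.9°, f₁ = (1 − cos θ₁)/2 = 0.995.
θ₂ = 360° × 17.9/29.53 = 218.2°, f₂ = (1 − cos θ₂)/2 = 0.893.
Change = f₂ − f₁ = -0.102 → -10 percentage points.

-10 percentage points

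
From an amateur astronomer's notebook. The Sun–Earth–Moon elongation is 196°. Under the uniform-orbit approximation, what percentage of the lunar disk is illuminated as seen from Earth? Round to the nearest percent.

98%

Half-versine of 196°: (1 − (-0.961))/2 = 0.981, i.e. 98%.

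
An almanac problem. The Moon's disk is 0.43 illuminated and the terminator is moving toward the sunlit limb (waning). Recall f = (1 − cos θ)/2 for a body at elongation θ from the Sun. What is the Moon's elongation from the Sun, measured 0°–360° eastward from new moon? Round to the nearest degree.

Invert f = (1 − cos θ)/2 to get cos θ = 1 − 2(0.43) = 0.140, hence θ₀ = arccos 0.140 = 82.0°.
A waning Moon lies in 180°–360°, so θ = 360° − 82.0° = 278.0°.

278°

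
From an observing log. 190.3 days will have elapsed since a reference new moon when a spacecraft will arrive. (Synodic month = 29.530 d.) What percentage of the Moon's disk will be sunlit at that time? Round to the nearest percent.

190.3/29.530 = 6.444 lunations, so 6 complete cycles and 13.12 d into the next.
Phase angle: θ = 360°·(13.12 d)/(29.530 d) = 159.9°.
Illuminated fraction = (1 − cos 159.9°)/2 = (1 − (-0.939))/2 ≈ 0.970, so 97%.

97%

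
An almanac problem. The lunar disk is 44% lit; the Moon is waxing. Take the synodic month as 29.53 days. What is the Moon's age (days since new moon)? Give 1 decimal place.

6.8 days

cos θ = 1 − 2f = 0.120, giving a principal value of 83.1°.
Before full moon the principal value applies: θ = 83.1°.
Age = 29.53 × 83.1°/360° ≈ 6.82 days.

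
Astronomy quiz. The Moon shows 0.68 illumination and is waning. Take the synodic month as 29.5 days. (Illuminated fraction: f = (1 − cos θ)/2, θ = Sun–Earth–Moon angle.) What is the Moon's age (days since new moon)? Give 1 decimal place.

From f = (1 − cos θ)/2: cos θ = 1 − 2×0.68 = -0.360; arccos → 111.1°.
Since the Moon is past full (waning), take the reflex angle: θ = 360° − 111.1° = 248.9°.
That fraction of the synodic month is 248.9/360 × 29.5 d ≈ 20.40 d.

20.4 days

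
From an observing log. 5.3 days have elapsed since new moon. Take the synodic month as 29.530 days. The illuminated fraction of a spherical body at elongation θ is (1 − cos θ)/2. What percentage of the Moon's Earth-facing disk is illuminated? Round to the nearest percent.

29%

Elongation θ = 360° × 5.3/29.530 ≈ 64.6°.
cos 64.6° = 0.429, so f = (1 − 0.429)/2 = 0.286, so 29%.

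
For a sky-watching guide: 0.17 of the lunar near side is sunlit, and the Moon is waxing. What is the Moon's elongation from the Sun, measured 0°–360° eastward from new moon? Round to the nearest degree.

From f = (1 − cos θ)/2: cos θ = 1 − 2×0.17 = 0.660; arccos → 48.7°.
Waxing ⇒ before full, so θ = 48.7°.

49°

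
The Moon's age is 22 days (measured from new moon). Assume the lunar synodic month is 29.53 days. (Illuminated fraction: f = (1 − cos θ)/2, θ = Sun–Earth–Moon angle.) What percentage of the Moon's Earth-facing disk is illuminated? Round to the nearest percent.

52%

The Moon has covered 22/29.53 of its cycle, so θ ≈ 360° × 22/29.53 = 268.2°.
cos 268.2° = (-0.031), so f = (1 − (-0.031))/2 = 0.516, so 52%.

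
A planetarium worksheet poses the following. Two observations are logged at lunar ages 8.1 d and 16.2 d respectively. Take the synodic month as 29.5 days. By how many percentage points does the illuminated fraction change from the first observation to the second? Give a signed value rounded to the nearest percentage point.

θ₁ = 360° × 8.1/29.5 = 98.8°, f₁ = (1 − cos θ₁)/2 = 0.577.
θ₂ = 360° × 16.2/29.5 = 197.7°, f₂ = (1 − cos θ₂)/2 = 0.976.
Change = f₂ − f₁ = +0.399 → +40 percentage points.

+40 percentage points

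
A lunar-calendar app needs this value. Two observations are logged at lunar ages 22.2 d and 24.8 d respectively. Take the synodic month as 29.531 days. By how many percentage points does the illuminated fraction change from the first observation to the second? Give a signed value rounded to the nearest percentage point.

-26 pp

θ₁ = 360° × 22.2/29.531 = 270.6°, f₁ = (1 − cos θ₁)/2 = 0.494.
θ₂ = 360° × 24.8/29.531 = 302.3°, f₂ = (1 − cos θ₂)/2 = 0.233.
Change = f₂ − f₁ = -0.262 → -26 percentage points.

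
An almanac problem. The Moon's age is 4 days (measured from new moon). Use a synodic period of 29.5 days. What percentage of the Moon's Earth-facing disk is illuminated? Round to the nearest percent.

The Moon has covered 4/29.5 of its cycle, so θ ≈ 360° × 4/29.5 = 48.8°.
With cos θ = 0.659, the lit fraction is (1 − 0.659)/2 ≈ 0.171, so 17%.

17%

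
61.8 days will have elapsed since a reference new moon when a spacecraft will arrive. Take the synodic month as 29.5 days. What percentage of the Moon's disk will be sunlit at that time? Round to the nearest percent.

9%

Reduce mod P: 61.8 − 2×29.5 = 2.80 d into the current lunation.
The Moon has covered 2.80/29.5 of its cycle, so θ ≈ 360° × 2.80/29.5 = 34.2°.
Illuminated fraction = (1 − cos 34.2°)/2 = (1 − 0.827)/2 ≈ 0.086, so 9%.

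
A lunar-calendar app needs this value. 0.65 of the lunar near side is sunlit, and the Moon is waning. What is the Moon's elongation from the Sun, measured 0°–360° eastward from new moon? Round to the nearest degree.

From f = (1 − cos θ)/2: cos θ = 1 − 2×0.65 = -0.300; arccos → 107.5°.
Waning ⇒ past full, so θ = 360° − 107.5° = 252.5°.

253°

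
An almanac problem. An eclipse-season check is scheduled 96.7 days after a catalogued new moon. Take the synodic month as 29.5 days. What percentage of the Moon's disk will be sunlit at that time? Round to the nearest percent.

96.7 d spans 3 complete synodic months (3 × 29.5 = 88.50 d) plus 8.20 d.
Elongation θ = 360° × 8.20/29.5 ≈ 100.1°.
With cos θ = (-0.175), the lit fraction is (1 − (-0.175))/2 ≈ 0.587, so 59%.

59%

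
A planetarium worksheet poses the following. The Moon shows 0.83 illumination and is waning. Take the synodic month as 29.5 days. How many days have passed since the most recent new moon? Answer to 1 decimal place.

From f = (1 − cos θ)/2: cos θ = 1 − 2×0.83 = -0.660; arccos → 131.3°.
Waning ⇒ past full, so θ = 360° − 131.3° = 228.7°.
Age = 29.5 × 228.7°/360° ≈ 18.74 days.

18.7 days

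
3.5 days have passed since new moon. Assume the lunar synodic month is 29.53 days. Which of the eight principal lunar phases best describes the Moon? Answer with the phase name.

θ ≈ 360° × 3.5/29.53 = 43°, which falls in the waxing crescent sector.

waxing crescent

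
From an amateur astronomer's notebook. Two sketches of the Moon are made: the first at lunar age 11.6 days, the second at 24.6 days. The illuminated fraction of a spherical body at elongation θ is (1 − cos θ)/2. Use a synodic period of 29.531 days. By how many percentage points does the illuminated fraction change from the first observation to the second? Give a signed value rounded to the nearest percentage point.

-64 pp

First observation: θ = 360°·11.6/29.531 = 141.4°, so f = 0.891.
Second observation: θ = 299.9°, f = 0.251.
Δf = 0.251 − 0.891 = -0.640, i.e. -64 pp.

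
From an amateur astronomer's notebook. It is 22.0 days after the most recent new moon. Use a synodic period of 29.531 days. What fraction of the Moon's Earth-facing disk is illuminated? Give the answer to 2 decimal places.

0.52

The Moon has covered 22.0/29.531 of its cycle, so θ ≈ 360° × 22.0/29.531 = 268.2°.
cos 268.2° = (-0.032), so f = (1 − (-0.032))/2 = 0.516.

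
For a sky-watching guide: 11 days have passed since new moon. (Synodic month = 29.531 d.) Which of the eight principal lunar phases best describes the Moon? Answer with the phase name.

At 11/29.531 of the cycle, θ ≈ 134° — the waxing gibbous range.

waxing gibbous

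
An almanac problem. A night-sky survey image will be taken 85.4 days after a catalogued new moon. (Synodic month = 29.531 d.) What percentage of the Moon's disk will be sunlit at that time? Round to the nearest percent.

85.4 d spans 2 complete synodic months (2 × 29.531 = 59.06 d) plus 26.34 d.
Phase angle: θ = 360°·(26.34 d)/(29.531 d) = 321.1°.
Illuminated fraction = (1 − cos 321.1°)/2 = (1 − 0.778)/2 ≈ 0.111, so 11%.

11%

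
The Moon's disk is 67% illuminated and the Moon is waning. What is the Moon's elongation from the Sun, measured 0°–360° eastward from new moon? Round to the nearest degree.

250°

Invert f = (1 − cos θ)/2 to get cos θ = 1 − 2(0.67) = -0.340, hence θ₀ = arccos -0.340 = 109.9°.
Since the Moon is past full (waning), take the reflex angle: θ = 360° − 109.9° = 250.1°.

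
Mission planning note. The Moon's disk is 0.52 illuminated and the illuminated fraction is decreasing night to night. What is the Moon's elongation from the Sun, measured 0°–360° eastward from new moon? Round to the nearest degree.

268°

cos θ = 1 − 2f = -0.040, giving a principal value of 92.3°.
A waning Moon lies in 180°–360°, so θ = 360° − 92.3° = 267.7°.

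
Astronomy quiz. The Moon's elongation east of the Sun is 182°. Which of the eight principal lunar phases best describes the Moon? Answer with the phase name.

The full moon sector spans roughly 158°–202°; 182° falls inside it.

full moon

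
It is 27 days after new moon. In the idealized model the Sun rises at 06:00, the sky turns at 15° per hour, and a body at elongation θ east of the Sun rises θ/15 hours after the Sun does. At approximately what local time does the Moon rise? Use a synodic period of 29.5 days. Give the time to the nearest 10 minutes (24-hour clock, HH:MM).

04:00

Phase angle: θ = 360°·(27 d)/(29.5 d) = 329.5°.
The Moon trails the Sun by θ/15 = 329.5/15 ≈ 21.97 hours.
06:00 + 21.966 h ≈ 03:58 → 04:00 to the nearest ten minutes.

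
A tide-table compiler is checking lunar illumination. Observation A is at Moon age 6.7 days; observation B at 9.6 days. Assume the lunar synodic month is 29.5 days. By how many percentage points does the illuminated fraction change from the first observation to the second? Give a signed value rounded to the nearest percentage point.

+30 pp

First observation: θ = 360°·6.7/29.5 = 81.8°, so f = 0.428.
Second observation: θ = 117.2°, f = 0.728.
Δf = 0.728 − 0.428 = +0.300, i.e. +30 pp.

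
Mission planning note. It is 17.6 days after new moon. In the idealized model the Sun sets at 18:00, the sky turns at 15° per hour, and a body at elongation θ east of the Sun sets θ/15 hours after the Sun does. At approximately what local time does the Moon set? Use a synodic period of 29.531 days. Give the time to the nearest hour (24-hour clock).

08:00

Elongation θ = 360° × 17.6/29.531 ≈ 214.6°.
Delay after the Sun = 214.6° / (15°/h) ≈ 14.30 h.
18:00 + 14.30 h ≈ 08:18 → 08:00 to the nearest hour.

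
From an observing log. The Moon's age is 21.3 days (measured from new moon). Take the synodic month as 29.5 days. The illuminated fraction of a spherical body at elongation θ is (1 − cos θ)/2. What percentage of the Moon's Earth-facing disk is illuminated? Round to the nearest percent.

59%

Phase angle: θ = 360°·(21.3 d)/(29.5 d) = 259.9°.
cos 259.9° = (-0.175), so f = (1 − (-0.175))/2 = 0.587, so 59%.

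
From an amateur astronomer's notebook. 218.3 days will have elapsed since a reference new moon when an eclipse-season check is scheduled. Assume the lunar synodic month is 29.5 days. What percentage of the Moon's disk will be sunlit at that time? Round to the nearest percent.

90%

Reduce mod P: 218.3 − 7×29.5 = 11.80 d into the current lunation.
Phase angle: θ = 360°·(11.80 d)/(29.5 d) = 144.0°.
With cos θ = (-0.809), the lit fraction is (1 − (-0.809))/2 ≈ 0.905, so 90%.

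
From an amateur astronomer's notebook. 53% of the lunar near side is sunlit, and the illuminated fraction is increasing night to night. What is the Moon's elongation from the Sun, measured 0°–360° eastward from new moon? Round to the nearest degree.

93°

cos θ = 1 − 2f = -0.060, giving a principal value of 93.4°.
Before full moon the principal value applies: θ = 93.4°.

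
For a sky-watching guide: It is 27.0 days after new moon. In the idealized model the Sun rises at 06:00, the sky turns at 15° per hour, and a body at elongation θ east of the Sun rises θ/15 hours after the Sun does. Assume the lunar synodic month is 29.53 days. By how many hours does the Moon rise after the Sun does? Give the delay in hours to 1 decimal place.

21.9 h

The Moon has covered 27.0/29.53 of its cycle, so θ ≈ 360° × 27.0/29.53 = 329.2°.
Delay after the Sun = 329.2° / (15°/h) ≈ 21.94 h.
So the Moon rises 21.94 h after the Sun.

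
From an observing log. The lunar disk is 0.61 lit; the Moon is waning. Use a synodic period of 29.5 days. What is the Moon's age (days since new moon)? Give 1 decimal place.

21.1 days

From f = (1 − cos θ)/2: cos θ = 1 − 2×0.61 = -0.220; arccos → 102.7°.
A waning Moon lies in 180°–360°, so θ = 360° − 102.7° = 257.3°.
Age = 29.5 × 257.3°/360° ≈ 21.08 days.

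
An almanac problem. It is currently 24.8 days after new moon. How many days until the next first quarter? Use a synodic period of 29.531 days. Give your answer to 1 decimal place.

12.1 days

First quarter occurs at elongation 90°, i.e. at age 29.531 × 90/360 = 7.383 d.
Already past this cycle's first quarter; the next is at 7.383 + 29.531 = 36.914 d, so 36.914 − 24.8 = 12.114 days.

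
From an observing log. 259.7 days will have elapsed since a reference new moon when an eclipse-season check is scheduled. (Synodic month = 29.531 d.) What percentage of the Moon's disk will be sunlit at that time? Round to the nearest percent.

Reduce mod P: 259.7 − 8×29.531 = 23.45 d into the current lunation.
Elongation θ = 360° × 23.45/29.531 ≈ 285.9°.
cos 285.9° = 0.274, so f = (1 − 0.274)/2 = 0.363, so 36%.

36%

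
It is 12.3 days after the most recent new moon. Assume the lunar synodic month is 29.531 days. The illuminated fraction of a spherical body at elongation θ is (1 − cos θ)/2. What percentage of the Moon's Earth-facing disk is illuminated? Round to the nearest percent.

93%

Phase angle: θ = 360°·(12.3 d)/(29.531 d) = 149.9°.
With cos θ = (-0.866), the lit fraction is (1 − (-0.866))/2 ≈ 0.933, so 93%.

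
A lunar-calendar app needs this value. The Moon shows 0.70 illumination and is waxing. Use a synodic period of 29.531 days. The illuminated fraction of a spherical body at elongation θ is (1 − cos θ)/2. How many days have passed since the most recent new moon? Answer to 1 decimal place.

9.3 days

cos θ = 1 − 2f = -0.400, giving a principal value of 113.6°.
Before full moon the principal value applies: θ = 113.6°.
At 360°/29.531 d per day, 113.6° corresponds to 9.32 days.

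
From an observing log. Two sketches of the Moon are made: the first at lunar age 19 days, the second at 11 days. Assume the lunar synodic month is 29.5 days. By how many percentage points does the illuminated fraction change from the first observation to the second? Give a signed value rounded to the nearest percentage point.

θ₁ = 360° × 19/29.5 = 231.9°, f₁ = (1 − cos θ₁)/2 = 0.809.
θ₂ = 360° × 11/29.5 = 134.2°, f₂ = (1 − cos θ₂)/2 = 0.849.
Change = f₂ − f₁ = +0.040 → +4 percentage points.

+4 percentage points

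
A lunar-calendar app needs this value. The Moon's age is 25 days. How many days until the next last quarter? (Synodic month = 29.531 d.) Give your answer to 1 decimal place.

26.7 days

Last quarter is 0.75 of the way through the cycle: age 0.75 × 29.531 = 22.148 d.
Already past this cycle's last quarter; the next is at 22.148 + 29.531 = 51.679 d, so 51.679 − 25 = 26.679 days.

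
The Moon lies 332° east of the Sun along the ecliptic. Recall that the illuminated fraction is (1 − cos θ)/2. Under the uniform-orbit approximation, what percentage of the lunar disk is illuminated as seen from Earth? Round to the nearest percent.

Half-versine of 332°: (1 − 0.883)/2 = 0.059, i.e. 6%.

6%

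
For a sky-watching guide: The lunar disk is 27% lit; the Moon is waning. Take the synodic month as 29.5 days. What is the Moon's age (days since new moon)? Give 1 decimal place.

24.4 days

cos θ = 1 − 2f = 0.460, giving a principal value of 62.6°.
A waning Moon lies in 180°–360°, so θ = 360° − 62.6° = 297.4°.
At 360°/29.5 d per day, 297.4° corresponds to 24.37 days.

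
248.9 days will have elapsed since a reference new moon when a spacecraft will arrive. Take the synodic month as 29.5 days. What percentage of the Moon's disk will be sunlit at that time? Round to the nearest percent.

96%

248.9 d spans 8 complete synodic months (8 × 29.5 = 236.00 d) plus 12.90 d.
The Moon has covered 12.90/29.5 of its cycle, so θ ≈ 360° × 12.90/29.5 = 157.4°.
With cos θ = (-0.923), the lit fraction is (1 − (-0.923))/2 ≈ 0.962, so 96%.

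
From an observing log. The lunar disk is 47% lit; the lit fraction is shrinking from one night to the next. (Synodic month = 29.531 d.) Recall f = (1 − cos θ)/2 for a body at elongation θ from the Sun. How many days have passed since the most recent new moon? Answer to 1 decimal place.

22.4 days

cos θ = 1 − 2f = 0.060, giving a principal value of 86.6°.
Waning ⇒ past full, so θ = 360° − 86.6° = 273.4°.
At 360°/29.531 d per day, 273.4° corresponds to 22.43 days.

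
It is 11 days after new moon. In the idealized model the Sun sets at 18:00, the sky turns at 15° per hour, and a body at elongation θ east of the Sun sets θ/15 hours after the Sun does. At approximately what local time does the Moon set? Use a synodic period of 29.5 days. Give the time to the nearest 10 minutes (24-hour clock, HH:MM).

03:00

Elongation θ = 360° × 11/29.5 ≈ 134.2°.
Delay after the Sun = 134.2° / (15°/h) ≈ 8.95 h.
18:00 + 8.949 h ≈ 02:57 → 03:00 to the nearest ten minutes.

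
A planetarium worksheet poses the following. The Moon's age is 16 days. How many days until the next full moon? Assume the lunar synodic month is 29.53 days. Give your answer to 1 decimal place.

28.3 days

Full moon occurs at elongation 180°, i.e. at age 29.53 × 180/360 = 14.765 d.
Already past this cycle's full moon; the next is at 14.765 + 29.53 = 44.295 d, so 44.295 − 16 = 28.295 days.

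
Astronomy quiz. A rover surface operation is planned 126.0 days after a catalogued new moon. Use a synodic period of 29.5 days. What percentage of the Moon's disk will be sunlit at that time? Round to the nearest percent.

57%

Reduce mod P: 126.0 − 4×29.5 = 8.00 d into the current lunation.
Phase angle: θ = 360°·(8.00 d)/(29.5 d) = 97.6°.
Illuminated fraction = (1 − cos 97.6°)/2 = (1 − (-0.133))/2 ≈ 0.566, so 57%.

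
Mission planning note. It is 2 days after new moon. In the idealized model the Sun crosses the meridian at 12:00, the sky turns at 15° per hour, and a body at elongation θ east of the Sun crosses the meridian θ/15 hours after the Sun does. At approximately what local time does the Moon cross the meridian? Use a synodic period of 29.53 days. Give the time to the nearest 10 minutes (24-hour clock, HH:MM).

13:40

The Moon has covered 2/29.53 of its cycle, so θ ≈ 360° × 2/29.53 = 24.4°.
At 15° of sky rotation per hour, 24.4° corresponds to a 1.63 h lag.
12:00 + 1.625 h ≈ 13:38 → 13:40 to the nearest ten minutes.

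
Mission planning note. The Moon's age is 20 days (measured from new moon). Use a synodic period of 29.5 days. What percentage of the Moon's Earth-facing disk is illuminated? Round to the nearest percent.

72%

Phase angle: θ = 360°·(20 d)/(29.5 d) = 244.1°.
cos 244.1° = (-0.437), so f = (1 − (-0.437))/2 = 0.719, so 72%.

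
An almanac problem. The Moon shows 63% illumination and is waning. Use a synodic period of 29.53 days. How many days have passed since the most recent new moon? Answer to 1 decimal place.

20.9 days

From f = (1 − cos θ)/2: cos θ = 1 − 2×0.63 = -0.260; arccos → 105.1°.
Waning ⇒ past full, so θ = 360° − 105.1° = 254.9°.
At 360°/29.53 d per day, 254.9° corresponds to 20.91 days.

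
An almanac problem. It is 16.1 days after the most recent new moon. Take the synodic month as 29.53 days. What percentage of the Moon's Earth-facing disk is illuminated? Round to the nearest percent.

Phase angle: θ = 360°·(16.1 d)/(29.53 d) = 196.3°.
Illuminated fraction = (1 − cos 196.3°)/2 = (1 − (-0.960))/2 ≈ 0.980, so 98%.

98%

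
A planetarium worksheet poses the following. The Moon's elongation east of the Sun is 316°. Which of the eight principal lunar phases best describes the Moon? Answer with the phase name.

waning crescent

The waning crescent sector spans roughly 292°–338°; 316° falls inside it.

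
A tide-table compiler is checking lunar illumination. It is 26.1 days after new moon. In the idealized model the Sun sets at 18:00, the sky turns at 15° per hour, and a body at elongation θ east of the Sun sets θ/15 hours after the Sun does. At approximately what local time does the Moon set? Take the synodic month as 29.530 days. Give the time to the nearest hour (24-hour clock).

15:00

Phase angle: θ = 360°·(26.1 d)/(29.530 d) = 318.2°.
At 15° of sky rotation per hour, 318.2° corresponds to a 21.21 h lag.
18:00 + 21.21 h ≈ 15:13 → 15:00 to the nearest hour.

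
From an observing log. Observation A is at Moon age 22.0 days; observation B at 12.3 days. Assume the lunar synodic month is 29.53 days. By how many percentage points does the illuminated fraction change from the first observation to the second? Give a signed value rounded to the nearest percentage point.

+42 percentage points

θ₁ = 360° × 22.0/29.53 = 268.2°, f₁ = (1 − cos θ₁)/2 = 0.516.
θ₂ = 360° × 12.3/29.53 = 149.9°, f₂ = (1 − cos θ₂)/2 = 0.933.
Change = f₂ − f₁ = +0.417 → +42 percentage points.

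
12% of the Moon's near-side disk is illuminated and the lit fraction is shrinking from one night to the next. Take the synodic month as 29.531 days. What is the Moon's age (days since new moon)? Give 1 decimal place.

26.2 days

From f = (1 − cos θ)/2: cos θ = 1 − 2×0.12 = 0.760; arccos → 40.5°.
Since the Moon is past full (waning), take the reflex angle: θ = 360° − 40.5° = 319.5°.
Age = 29.531 × 319.5°/360° ≈ 26.21 days.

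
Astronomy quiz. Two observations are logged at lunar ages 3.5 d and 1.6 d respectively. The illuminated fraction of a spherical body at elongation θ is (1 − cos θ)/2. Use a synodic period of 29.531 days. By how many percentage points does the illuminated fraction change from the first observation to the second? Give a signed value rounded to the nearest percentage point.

-10 percentage points

θ₁ = 360° × 3.5/29.531 = 42.7°, f₁ = (1 − cos θ₁)/2 = 0.132.
θ₂ = 360° × 1.6/29.531 = 19.5°, f₂ = (1 − cos θ₂)/2 = 0.029.
Change = f₂ − f₁ = -0.104 → -10 percentage points.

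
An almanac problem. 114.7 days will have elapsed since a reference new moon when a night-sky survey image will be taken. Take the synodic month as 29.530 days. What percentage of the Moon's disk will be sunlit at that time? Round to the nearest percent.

114.7 d spans 3 complete synodic months (3 × 29.530 = 88.59 d) plus 26.11 d.
Phase angle: θ = 360°·(26.11 d)/(29.530 d) = 318.3°.
With cos θ = 0.747, the lit fraction is (1 − 0.747)/2 ≈ 0.127, so 13%.

13%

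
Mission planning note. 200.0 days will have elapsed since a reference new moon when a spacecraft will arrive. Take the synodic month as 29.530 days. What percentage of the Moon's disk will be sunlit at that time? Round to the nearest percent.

200.0/29.530 = 6.773 lunations, so 6 complete cycles and 22.82 d into the next.
Phase angle: θ = 360°·(22.82 d)/(29.530 d) = 278.2°.
With cos θ = 0.143, the lit fraction is (1 − 0.143)/2 ≈ 0.429, so 43%.

43%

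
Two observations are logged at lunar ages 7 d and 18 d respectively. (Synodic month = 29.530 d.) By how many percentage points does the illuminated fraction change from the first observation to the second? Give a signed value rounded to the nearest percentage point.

+43 pp

θ₁ = 360° × 7/29.530 = 85.3°, f₁ = (1 − cos θ₁)/2 = 0.459.
θ₂ = 360° × 18/29.530 = 219.4°, f₂ = (1 − cos θ₂)/2 = 0.886.
Change = f₂ − f₁ = +0.427 → +43 percentage points.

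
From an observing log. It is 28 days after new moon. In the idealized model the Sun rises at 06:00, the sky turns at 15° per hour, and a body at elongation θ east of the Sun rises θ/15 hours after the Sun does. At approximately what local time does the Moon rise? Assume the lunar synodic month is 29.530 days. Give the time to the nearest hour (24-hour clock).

Phase angle: θ = 360°·(28 d)/(29.530 d) = 341.3°.
The Moon trails the Sun by θ/15 = 341.3/15 ≈ 22.76 hours.
06:00 + 22.76 h ≈ 04:45 → 05:00 to the nearest hour.

05:00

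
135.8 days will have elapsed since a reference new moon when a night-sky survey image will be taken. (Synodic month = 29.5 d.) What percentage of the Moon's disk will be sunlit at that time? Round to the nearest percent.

135.8 d spans 4 complete synodic months (4 × 29.5 = 118.00 d) plus 17.80 d.
Phase angle: θ = 360°·(17.80 d)/(29.5 d) = 217.2°.
Illuminated fraction = (1 − cos 217.2°)/2 = (1 − (-0.796))/2 ≈ 0.898, so 90%.

90%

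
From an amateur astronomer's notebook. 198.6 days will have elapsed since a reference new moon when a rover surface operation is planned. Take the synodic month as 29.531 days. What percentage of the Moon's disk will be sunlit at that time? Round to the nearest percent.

58%

Reduce mod P: 198.6 − 6×29.531 = 21.41 d into the current lunation.
The Moon has covered 21.41/29.531 of its cycle, so θ ≈ 360° × 21.41/29.531 = 261.0°.
cos 261.0° = (-0.156), so f = (1 − (-0.156))/2 = 0.578, so 58%.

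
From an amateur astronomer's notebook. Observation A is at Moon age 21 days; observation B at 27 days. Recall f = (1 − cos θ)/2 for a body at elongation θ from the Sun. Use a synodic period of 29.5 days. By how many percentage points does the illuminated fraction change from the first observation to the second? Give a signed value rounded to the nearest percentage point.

-55 percentage points

First observation: θ = 360°·21/29.5 = 256.3°, so f = 0.619.
Second observation: θ = 329.5°, f = 0.069.
Δf = 0.069 − 0.619 = -0.549, i.e. -55 pp.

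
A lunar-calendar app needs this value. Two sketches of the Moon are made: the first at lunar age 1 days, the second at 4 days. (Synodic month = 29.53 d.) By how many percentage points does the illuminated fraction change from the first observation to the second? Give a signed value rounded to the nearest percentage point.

+16 percentage points

θ₁ = 360° × 1/29.53 = 12.2°, f₁ = (1 − cos θ₁)/2 = 0.011.
θ₂ = 360° × 4/29.53 = 48.8°, f₂ = (1 − cos θ₂)/2 = 0.170.
Change = f₂ − f₁ = +0.159 → +16 percentage points.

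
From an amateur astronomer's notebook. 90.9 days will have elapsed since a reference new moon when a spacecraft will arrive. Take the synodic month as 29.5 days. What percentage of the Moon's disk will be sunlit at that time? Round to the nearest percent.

6%

90.9/29.5 = 3.081 lunations, so 3 complete cycles and 2.40 d into the next.
The Moon has covered 2.40/29.5 of its cycle, so θ ≈ 360° × 2.40/29.5 = 29.3°.
cos 29.3° = 0.872, so f = (1 − 0.872)/2 = 0.064, so 6%.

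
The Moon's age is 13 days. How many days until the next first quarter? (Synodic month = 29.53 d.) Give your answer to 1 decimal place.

First quarter occurs at elongation 90°, i.e. at age 29.53 × 90/360 = 7.383 d.
This lunation's first quarter (7.383 d) has passed, so add one period: 36.913 − 13 = 23.913 days.

23.9 days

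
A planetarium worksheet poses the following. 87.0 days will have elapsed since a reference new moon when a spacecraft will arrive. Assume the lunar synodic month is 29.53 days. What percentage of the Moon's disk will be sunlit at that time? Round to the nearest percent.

3%

87.0 d spans 2 complete synodic months (2 × 29.53 = 59.06 d) plus 27.94 d.
Phase angle: θ = 360°·(27.94 d)/(29.53 d) = 340.6°.
cos 340.6° = 0.943, so f = (1 − 0.943)/2 = 0.028, so 3%.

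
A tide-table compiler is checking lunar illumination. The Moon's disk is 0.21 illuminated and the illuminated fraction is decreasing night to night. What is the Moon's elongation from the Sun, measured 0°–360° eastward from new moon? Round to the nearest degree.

305°

Invert f = (1 − cos θ)/2 to get cos θ = 1 − 2(0.21) = 0.580, hence θ₀ = arccos 0.580 = 54.5°.
A waning Moon lies in 180°–360°, so θ = 360° − 54.5° = 305.5°.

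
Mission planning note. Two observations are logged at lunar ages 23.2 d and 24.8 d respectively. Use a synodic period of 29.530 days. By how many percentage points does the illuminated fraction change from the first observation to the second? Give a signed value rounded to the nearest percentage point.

-16 pp

θ₁ = 360° × 23.2/29.530 = 282.8°, f₁ = (1 − cos θ₁)/2 = 0.389.
θ₂ = 360° × 24.8/29.530 = 302.3°, f₂ = (1 − cos θ₂)/2 = 0.233.
Change = f₂ − f₁ = -0.156 → -16 percentage points.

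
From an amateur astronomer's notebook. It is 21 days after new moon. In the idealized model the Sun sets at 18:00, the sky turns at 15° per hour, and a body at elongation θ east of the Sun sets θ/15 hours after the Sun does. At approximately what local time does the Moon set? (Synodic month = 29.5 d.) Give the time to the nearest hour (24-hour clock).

Phase angle: θ = 360°·(21 d)/(29.5 d) = 256.3°.
At 15° of sky rotation per hour, 256.3° corresponds to a 17.08 h lag.
18:00 + 17.08 h ≈ 11:05 → 11:00 to the nearest hour.

11:00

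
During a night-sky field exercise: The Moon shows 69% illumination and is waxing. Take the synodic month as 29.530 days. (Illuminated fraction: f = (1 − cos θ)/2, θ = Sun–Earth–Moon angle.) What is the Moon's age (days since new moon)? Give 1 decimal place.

9.2 days

Invert f = (1 − cos θ)/2 to get cos θ = 1 − 2(0.69) = -0.380, hence θ₀ = arccos -0.380 = 112.3°.
Before full moon the principal value applies: θ = 112.3°.
At 360°/29.530 d per day, 112.3° corresponds to 9.21 days.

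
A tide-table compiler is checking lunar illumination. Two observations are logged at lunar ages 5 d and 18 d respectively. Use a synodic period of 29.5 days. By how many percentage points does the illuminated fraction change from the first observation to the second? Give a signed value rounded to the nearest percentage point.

First observation: θ = 360°·5/29.5 = 61.0°, so f = 0.258.
Second observation: θ = 219.7°, f = 0.885.
Δf = 0.885 − 0.258 = +0.627, i.e. +63 pp.

+63 pp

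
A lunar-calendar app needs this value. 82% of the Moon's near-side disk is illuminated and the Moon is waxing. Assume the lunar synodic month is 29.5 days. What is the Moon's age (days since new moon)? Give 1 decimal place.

Invert f = (1 − cos θ)/2 to get cos θ = 1 − 2(0.82) = -0.640, hence θ₀ = arccos -0.640 = 129.8°.
Before full moon the principal value applies: θ = 129.8°.
Age = 29.5 × 129.8°/360° ≈ 10.64 days.

10.6 days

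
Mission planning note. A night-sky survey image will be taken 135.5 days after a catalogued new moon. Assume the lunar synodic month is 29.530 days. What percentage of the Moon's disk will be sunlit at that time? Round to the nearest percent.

92%

135.5 d spans 4 complete synodic months (4 × 29.530 = 118.12 d) plus 17.38 d.
Elongation θ = 360° × 17.38/29.530 ≈ 211.9°.
With cos θ = (-0.849), the lit fraction is (1 − (-0.849))/2 ≈ 0.925, so 92%.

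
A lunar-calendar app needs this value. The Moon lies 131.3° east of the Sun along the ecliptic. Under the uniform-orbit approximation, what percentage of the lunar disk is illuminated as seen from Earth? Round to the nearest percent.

f = (1 − cos 131.3°)/2 = (1 − (-0.660))/2 ≈ 0.830, i.e. 83%.

83%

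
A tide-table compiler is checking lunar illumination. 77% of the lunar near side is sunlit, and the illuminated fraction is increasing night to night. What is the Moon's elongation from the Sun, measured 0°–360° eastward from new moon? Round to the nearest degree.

123°

cos θ = 1 − 2f = -0.540, giving a principal value of 122.7°.
Waxing ⇒ before full, so θ = 122.7°.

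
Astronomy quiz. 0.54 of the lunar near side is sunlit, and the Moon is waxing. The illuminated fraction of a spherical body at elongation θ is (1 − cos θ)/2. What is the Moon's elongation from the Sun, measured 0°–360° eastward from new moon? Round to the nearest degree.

95°

cos θ = 1 − 2f = -0.080, giving a principal value of 94.6°.
The Moon is waxing (0°–180°), so θ = 94.6° directly.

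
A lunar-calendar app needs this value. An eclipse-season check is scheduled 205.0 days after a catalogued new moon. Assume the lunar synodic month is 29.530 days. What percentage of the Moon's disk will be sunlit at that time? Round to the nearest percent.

3%

205.0 d spans 6 complete synodic months (6 × 29.530 = 177.18 d) plus 27.82 d.
Phase angle: θ = 360°·(27.82 d)/(29.530 d) = 339.2°.
cos 339.2° = 0.935, so f = (1 − 0.935)/2 = 0.033, so 3%.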